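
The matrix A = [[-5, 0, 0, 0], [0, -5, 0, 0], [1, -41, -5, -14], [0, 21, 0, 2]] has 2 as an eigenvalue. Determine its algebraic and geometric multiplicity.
The characteristic polynomial is (x - 2)(x + 5)^3, so the factor x - 2 appears with exponent 1: the algebraic multiplicity is 1.

rank(A - 2I) = 3, so the eigenspace has dimension 4 - 3 = 1: the geometric multiplicity is 1.

algebraic multiplicity 1, geometric multiplicity 1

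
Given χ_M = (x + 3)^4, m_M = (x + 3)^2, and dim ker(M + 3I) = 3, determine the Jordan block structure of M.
Jordan blocks: (-3, 2), (-3, 1), (-3, 1)

λ = -3: algebraic multiplicity 4 (exponent in χ_M), largest block size 2 (exponent in m_M), 3 blocks (geometric multiplicity). These force block sizes [2, 1, 1].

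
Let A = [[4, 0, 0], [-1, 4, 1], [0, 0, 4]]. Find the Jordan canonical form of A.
The characteristic polynomial is det(xI - A) = (x - 4)^3, so the eigenvalues are 4 (algebraic multiplicity 3).

For λ = 4: rank(A - 4I) = 1, rank((A - 4I)^2) = 0. The eigenspace has dimension 3 - 1 = 2, so there are 2 Jordan blocks; the rank sequence gives block sizes [2, 1].

Assembling the blocks gives the Jordan form J above.

J = [[4, 1, 0], [0, 4, 0], [0, 0, 4]]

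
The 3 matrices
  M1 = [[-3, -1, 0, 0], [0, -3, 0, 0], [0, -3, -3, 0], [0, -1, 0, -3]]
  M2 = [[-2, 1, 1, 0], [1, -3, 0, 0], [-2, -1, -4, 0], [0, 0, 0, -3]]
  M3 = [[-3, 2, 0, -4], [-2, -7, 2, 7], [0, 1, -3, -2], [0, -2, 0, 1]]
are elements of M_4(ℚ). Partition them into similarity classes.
2 classes: {M1}, {M2, M3}

Characteristic polynomials: χ_{M1} = (x + 3)^4, χ_{M2} = (x + 3)^4, χ_{M3} = (x + 3)^4.

{M1}: invariant factors x + 3, x + 3, (x + 3)^2.

{M2, M3}: invariant factors x + 3, (x + 3)^3.

Matrices are similar if and only if their invariant-factor lists agree; the partition into similarity classes is {M1}, {M2, M3}.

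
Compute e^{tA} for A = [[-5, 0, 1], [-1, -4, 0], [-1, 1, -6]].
A has Jordan form J = [[-5, 1, 0], [0, -5, 1], [0, 0, -5]] with A = PJP^{-1}, so e^{tA} = P e^{tJ} P^{-1}.

For a Jordan block J_k(λ), e^{tJ_k(λ)} = e^{λt} · (I + tN + t^2 N^2/2! + ... + t^{k-1} N^{k-1}/(k-1)!) where N is the nilpotent superdiagonal part.

Assembling the blocks and conjugating back gives the entries of e^{tA} as shown above.

e^{tA} = [[(2 - t^2)*e^{-5*t}/2, t^2*e^{-5*t}/2, t*(2 - t)*e^{-5*t}/2], [t*(-t - 2)*e^{-5*t}/2, (t^2/2 + t + 1)*e^{-5*t}, -t^2*e^{-5*t}/2], [-t*e^{-5*t}, t*e^{-5*t}, (1 - t)*e^{-5*t}]]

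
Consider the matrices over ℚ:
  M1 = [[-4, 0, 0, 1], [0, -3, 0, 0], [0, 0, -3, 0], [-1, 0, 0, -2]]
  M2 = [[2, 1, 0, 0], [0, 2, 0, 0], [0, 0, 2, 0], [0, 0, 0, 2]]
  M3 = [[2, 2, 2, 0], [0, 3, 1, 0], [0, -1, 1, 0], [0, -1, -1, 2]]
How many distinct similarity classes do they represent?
Characteristic polynomials: χ_{M1} = (x + 3)^4, χ_{M2} = (x - 2)^4, χ_{M3} = (x - 2)^4.

{M1}: invariant factors x + 3, x + 3, (x + 3)^2.

{M2, M3}: invariant factors x - 2, x - 2, (x - 2)^2.

Matrices are similar if and only if their invariant-factor lists agree; the partition into similarity classes is {M1}, {M2, M3}.

2 classes: {M1}, {M2, M3}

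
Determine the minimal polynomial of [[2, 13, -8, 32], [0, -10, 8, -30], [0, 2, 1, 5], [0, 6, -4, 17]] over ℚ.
m_A(x) = (x - 3)^2(x - 2)^2

The characteristic polynomial factors as (x - 3)^2(x - 2)^2. The minimal polynomial is ∏(x - λ)^{k_λ} where k_λ is the size of the largest Jordan block at λ.

For λ = 2: rank(A - 2I) = 3, and the largest Jordan block has size 2 (the smallest k with rank((A - 2I)^k) = rank((A - 2I)^(k+1))).
For λ = 3: rank(A - 3I) = 3, and the largest Jordan block has size 2 (the smallest k with rank((A - 3I)^k) = rank((A - 3I)^(k+1))).

So m_A(x) = (x - 3)^2(x - 2)^2.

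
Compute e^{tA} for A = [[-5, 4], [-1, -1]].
e^{tA} = [[(1 - 2*t)*e^{-3*t}, 4*t*e^{-3*t}], [-t*e^{-3*t}, (2*t + 1)*e^{-3*t}]]

A has Jordan form J = [[-3, 1], [0, -3]] with A = PJP^{-1}, so e^{tA} = P e^{tJ} P^{-1}.

For a Jordan block J_k(λ), e^{tJ_k(λ)} = e^{λt} · (I + tN + t^2 N^2/2! + ... + t^{k-1} N^{k-1}/(k-1)!) where N is the nilpotent superdiagonal part.

Assembling the blocks and conjugating back gives the entries of e^{tA} as shown above.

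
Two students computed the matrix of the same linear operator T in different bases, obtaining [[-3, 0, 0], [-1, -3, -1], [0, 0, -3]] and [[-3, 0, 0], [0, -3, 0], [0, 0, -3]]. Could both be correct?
Both have characteristic polynomial (x + 3)^3, but the minimal polynomial of A is (x + 3)^2 while the minimal polynomial of B is x + 3. The minimal polynomial is a similarity invariant, so A and B are not similar.

No.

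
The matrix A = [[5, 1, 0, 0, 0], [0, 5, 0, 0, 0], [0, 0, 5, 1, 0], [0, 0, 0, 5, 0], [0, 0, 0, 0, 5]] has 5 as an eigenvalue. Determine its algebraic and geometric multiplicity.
The characteristic polynomial is (x - 5)^5, so the factor x - 5 appears with exponent 5: the algebraic multiplicity is 5.

rank(A - 5I) = 2, so the eigenspace has dimension 5 - 2 = 3: the geometric multiplicity is 3.

Since 3 < 5, A is not diagonalizable.

algebraic multiplicity 5, geometric multiplicity 3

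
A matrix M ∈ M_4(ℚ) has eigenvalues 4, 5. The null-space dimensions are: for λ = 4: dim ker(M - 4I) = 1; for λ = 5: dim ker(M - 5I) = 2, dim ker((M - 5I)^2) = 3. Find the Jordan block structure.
Jordan blocks: (4, 1), (5, 2), (5, 1)

λ = 4: successive nullity increments [1] count blocks of size ≥ k; block sizes are [1].
λ = 5: successive nullity increments [2, 1] count blocks of size ≥ k; block sizes are [2, 1].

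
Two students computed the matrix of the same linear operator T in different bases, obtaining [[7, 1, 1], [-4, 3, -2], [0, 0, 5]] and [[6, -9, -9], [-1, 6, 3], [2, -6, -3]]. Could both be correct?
No.

trace(A) = 15 but trace(B) = 9. The trace is a similarity invariant, so A and B are not similar.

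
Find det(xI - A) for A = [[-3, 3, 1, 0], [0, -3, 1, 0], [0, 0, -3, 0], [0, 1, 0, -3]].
xI - A = [[x + 3, -3, -1, 0], [0, x + 3, -1, 0], [0, 0, x + 3, 0], [0, -1, 0, x + 3]].

Expanding det(xI - A) along the first row:
det(xI - A) = + (x + 3)·det([[x + 3, -1, 0], [0, x + 3, 0], [-1, 0, x + 3]]) - (-3)·det([[0, -1, 0], [0, x + 3, 0], [0, 0, x + 3]]) + (-1)·det([[0, x + 3, 0], [0, 0, 0], [0, -1, x + 3]]) - (0)·det([[0, x + 3, -1], [0, 0, x + 3], [0, -1, 0]]).

Evaluating gives χ_A(x) = x^4 + 12x^3 + 54x^2 + 108x + 81 = (x + 3)^4.

χ_A(x) = (x + 3)^4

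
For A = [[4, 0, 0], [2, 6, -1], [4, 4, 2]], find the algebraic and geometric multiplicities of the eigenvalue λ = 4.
algebraic multiplicity 3, geometric multiplicity 2

The characteristic polynomial is (x - 4)^3, so the factor x - 4 appears with exponent 3: the algebraic multiplicity is 3.

rank(A - 4I) = 1, so the eigenspace has dimension 3 - 1 = 2: the geometric multiplicity is 2.

Since 2 < 3, A is not diagonalizable.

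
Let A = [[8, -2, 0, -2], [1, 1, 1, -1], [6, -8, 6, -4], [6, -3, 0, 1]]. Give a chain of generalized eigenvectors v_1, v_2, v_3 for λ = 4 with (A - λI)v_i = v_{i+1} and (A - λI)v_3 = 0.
v_1 = [[-2, -2, -5, -2]]^T, v_2 = [[0, 1, 2, 0]]^T, v_3 = [[-2, -1, -4, -3]]^T

We seek v_1 ∈ ker((A - 4I)^3) \ ker((A - 4I)^2), then set v_{i+1} = (A - 4I) v_i.

One such chain is v_1 = [[-2, -2, -5, -2]]^T, v_2 = [[0, 1, 2, 0]]^T, v_3 = [[-2, -1, -4, -3]]^T. Check: (A - 4I) v_3 = [[0, 0, 0, 0]]^T = 0.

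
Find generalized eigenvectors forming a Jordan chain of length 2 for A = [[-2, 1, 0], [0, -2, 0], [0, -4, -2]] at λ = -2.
We seek v_1 ∈ ker((A + 2I)^2) \ ker(A + 2I), then set v_{i+1} = (A + 2I) v_i.

One such chain is v_1 = [[1, 1, -5]]^T, v_2 = [[1, 0, -4]]^T. Check: (A + 2I) v_2 = [[0, 0, 0]]^T = 0.

v_1 = [[1, 1, -5]]^T, v_2 = [[1, 0, -4]]^T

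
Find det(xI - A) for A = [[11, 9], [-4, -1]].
χ_A(x) = (x - 5)^2

xI - A = [[x - 11, -9], [4, x + 1]].

Expanding det(xI - A) along the first row:
det(xI - A) = + (x - 11)·det([[x + 1]]) - (-9)·det([[4]]).

Evaluating gives χ_A(x) = x^2 - 10x + 25 = (x - 5)^2.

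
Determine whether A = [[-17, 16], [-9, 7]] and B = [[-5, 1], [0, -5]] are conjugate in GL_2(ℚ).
Two matrices over a field are similar if and only if they have the same invariant factors.

Both A and B have characteristic polynomial (x + 5)^2 and minimal polynomial (x + 5)^2. Computing further, both have invariant factors (x + 5)^2. Hence A and B are similar.

Yes.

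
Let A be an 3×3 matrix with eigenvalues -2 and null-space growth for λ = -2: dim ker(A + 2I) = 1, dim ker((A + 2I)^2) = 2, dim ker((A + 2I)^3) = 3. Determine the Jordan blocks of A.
λ = -2: successive nullity increments [1, 1, 1] count blocks of size ≥ k; block sizes are [3].

Jordan blocks: (-2, 3)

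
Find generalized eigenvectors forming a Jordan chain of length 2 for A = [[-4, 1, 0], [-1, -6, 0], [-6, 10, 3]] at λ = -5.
v_1 = [[0, 1, -1]]^T, v_2 = [[1, -1, 2]]^T

We seek v_1 ∈ ker((A + 5I)^2) \ ker(A + 5I), then set v_{i+1} = (A + 5I) v_i.

One such chain is v_1 = [[0, 1, -1]]^T, v_2 = [[1, -1, 2]]^T. Check: (A + 5I) v_2 = [[0, 0, 0]]^T = 0.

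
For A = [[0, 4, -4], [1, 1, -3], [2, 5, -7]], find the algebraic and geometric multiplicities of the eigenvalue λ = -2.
algebraic multiplicity 3, geometric multiplicity 1

The characteristic polynomial is (x + 2)^3, so the factor x + 2 appears with exponent 3: the algebraic multiplicity is 3.

rank(A + 2I) = 2, so the eigenspace has dimension 3 - 2 = 1: the geometric multiplicity is 1.

Since 1 < 3, A is not diagonalizable.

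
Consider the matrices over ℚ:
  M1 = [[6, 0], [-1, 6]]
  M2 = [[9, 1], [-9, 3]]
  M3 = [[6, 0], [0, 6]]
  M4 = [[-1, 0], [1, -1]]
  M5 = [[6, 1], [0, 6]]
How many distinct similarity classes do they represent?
Characteristic polynomials: χ_{M1} = (x - 6)^2, χ_{M2} = (x - 6)^2, χ_{M3} = (x - 6)^2, χ_{M4} = (x + 1)^2, χ_{M5} = (x - 6)^2.

{M1, M2, M5}: invariant factors (x - 6)^2.

{M3}: invariant factors x - 6, x - 6.

{M4}: invariant factors (x + 1)^2.

Matrices are similar if and only if their invariant-factor lists agree; the partition into similarity classes is {M1, M2, M5}, {M3}, {M4}.

3 classes: {M1, M2, M5}, {M3}, {M4}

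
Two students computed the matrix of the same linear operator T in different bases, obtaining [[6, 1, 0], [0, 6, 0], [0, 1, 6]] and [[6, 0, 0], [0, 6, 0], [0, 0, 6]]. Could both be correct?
No.

Both have characteristic polynomial (x - 6)^3, but the minimal polynomial of A is (x - 6)^2 while the minimal polynomial of B is x - 6. The minimal polynomial is a similarity invariant, so A and B are not similar.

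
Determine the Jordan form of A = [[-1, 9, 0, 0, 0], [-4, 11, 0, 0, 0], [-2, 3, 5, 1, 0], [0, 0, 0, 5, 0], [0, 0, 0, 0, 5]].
The characteristic polynomial is det(xI - A) = (x - 5)^5, so the eigenvalues are 5 (algebraic multiplicity 5).

For λ = 5: rank(A - 5I) = 2, rank((A - 5I)^2) = 0. The eigenspace has dimension 5 - 2 = 3, so there are 3 Jordan blocks; the rank sequence gives block sizes [2, 2, 1].

Assembling the blocks gives the Jordan form J above.

J = [[5, 1, 0, 0, 0], [0, 5, 0, 0, 0], [0, 0, 5, 1, 0], [0, 0, 0, 5, 0], [0, 0, 0, 0, 5]]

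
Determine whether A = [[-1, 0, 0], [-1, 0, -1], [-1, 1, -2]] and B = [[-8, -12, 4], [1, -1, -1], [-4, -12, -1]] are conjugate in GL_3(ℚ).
No.

trace(A) = -3 but trace(B) = -10. The trace is a similarity invariant, so A and B are not similar.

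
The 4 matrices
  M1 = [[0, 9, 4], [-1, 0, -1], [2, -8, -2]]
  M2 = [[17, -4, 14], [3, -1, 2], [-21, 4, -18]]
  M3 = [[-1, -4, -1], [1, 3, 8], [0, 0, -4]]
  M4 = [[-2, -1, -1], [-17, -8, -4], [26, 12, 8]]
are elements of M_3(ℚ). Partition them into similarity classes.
1 class: {M1, M2, M3, M4}

Characteristic polynomials: χ_{M1} = (x - 1)^2(x + 4), χ_{M2} = (x - 1)^2(x + 4), χ_{M3} = (x - 1)^2(x + 4), χ_{M4} = (x - 1)^2(x + 4).

{M1, M2, M3, M4}: invariant factors (x - 1)^2(x + 4).

Matrices are similar if and only if their invariant-factor lists agree; the partition into similarity classes is {M1, M2, M3, M4}.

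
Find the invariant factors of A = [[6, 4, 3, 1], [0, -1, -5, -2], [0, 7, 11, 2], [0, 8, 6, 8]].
The Jordan structure of A has elementary divisors (x - 6)^3, (x - 6). Arranging the block sizes at each eigenvalue in decreasing order and taking row products gives the invariant factors.

Invariant factors (smallest first, each dividing the next): x - 6, (x - 6)^3.

Check: the last factor (x - 6)^3 is the minimal polynomial, and the product (x - 6)^4 is the characteristic polynomial.

x - 6, (x - 6)^3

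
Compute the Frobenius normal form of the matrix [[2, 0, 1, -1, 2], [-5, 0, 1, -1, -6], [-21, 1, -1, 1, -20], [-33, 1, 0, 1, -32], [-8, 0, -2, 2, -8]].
The invariant factors of A (the non-unit diagonal entries of the Smith normal form of xI - A over ℚ[x]) are (x + 4)(x^2 + x + 1)^2, each dividing the next. The characteristic polynomial is their product, (x + 4)(x^2 + x + 1)^2.

The rational canonical form is the block-diagonal matrix of companion matrices C(f_i):
R = [[0, 0, 0, 0, -4], [1, 0, 0, 0, -9], [0, 1, 0, 0, -14], [0, 0, 1, 0, -11], [0, 0, 0, 1, -6]].

Note the characteristic polynomial does not split into linear factors over ℚ, so A has no Jordan form over ℚ; the rational canonical form exists over any field.

R = [[0, 0, 0, 0, -4], [1, 0, 0, 0, -9], [0, 1, 0, 0, -14], [0, 0, 1, 0, -11], [0, 0, 0, 1, -6]]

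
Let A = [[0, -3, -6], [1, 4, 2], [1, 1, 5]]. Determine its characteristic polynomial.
xI - A = [[x, 3, 6], [-1, x - 4, -2], [-1, -1, x - 5]].

Expanding det(xI - A) along the first row:
det(xI - A) = + (x)·det([[x - 4, -2], [-1, x - 5]]) - (3)·det([[-1, -2], [-1, x - 5]]) + (6)·det([[-1, x - 4], [-1, -1]]).

Evaluating gives χ_A(x) = x^3 - 9x^2 + 27x - 27 = (x - 3)^3.

χ_A(x) = (x - 3)^3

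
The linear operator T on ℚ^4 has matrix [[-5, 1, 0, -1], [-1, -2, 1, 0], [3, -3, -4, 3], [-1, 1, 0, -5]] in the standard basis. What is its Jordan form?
The characteristic polynomial is det(xI - A) = (x + 4)^4, so the eigenvalues are -4 (algebraic multiplicity 4).

For λ = -4: rank(A + 4I) = 2, rank((A + 4I)^2) = 1, rank((A + 4I)^3) = 0. The eigenspace has dimension 4 - 2 = 2, so there are 2 Jordan blocks; the rank sequence gives block sizes [3, 1].

Assembling the blocks gives the Jordan form J above.

J = [[-4, 1, 0, 0], [0, -4, 1, 0], [0, 0, -4, 0], [0, 0, 0, -4]]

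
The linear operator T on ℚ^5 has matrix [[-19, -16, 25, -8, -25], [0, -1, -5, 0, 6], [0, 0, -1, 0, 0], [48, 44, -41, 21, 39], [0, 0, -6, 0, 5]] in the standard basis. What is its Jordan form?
The characteristic polynomial is det(xI - A) = (x - 5)^2(x + 1)^2(x + 3), so the eigenvalues are -3 (algebraic multiplicity 1), -1 (algebraic multiplicity 2), 5 (algebraic multiplicity 2).

For λ = -3: algebraic multiplicity 1 gives one 1×1 block.

For λ = -1: rank(A + I) = 4, rank((A + I)^2) = 3. The eigenspace has dimension 5 - 4 = 1, so there is 1 Jordan block; the rank sequence gives block sizes [2].

For λ = 5: rank(A - 5I) = 4, rank((A - 5I)^2) = 3. The eigenspace has dimension 5 - 4 = 1, so there is 1 Jordan block; the rank sequence gives block sizes [2].

Assembling the blocks gives the Jordan form J above.

J = [[-3, 0, 0, 0, 0], [0, -1, 1, 0, 0], [0, 0, -1, 0, 0], [0, 0, 0, 5, 1], [0, 0, 0, 0, 5]]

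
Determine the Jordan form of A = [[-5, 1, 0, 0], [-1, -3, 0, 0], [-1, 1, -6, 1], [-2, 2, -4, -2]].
The characteristic polynomial is det(xI - A) = (x + 4)^4, so the eigenvalues are -4 (algebraic multiplicity 4).

For λ = -4: rank(A + 4I) = 2, rank((A + 4I)^2) = 0. The eigenspace has dimension 4 - 2 = 2, so there are 2 Jordan blocks; the rank sequence gives block sizes [2, 2].

Assembling the blocks gives the Jordan form J above.

J = [[-4, 1, 0, 0], [0, -4, 0, 0], [0, 0, -4, 1], [0, 0, 0, -4]]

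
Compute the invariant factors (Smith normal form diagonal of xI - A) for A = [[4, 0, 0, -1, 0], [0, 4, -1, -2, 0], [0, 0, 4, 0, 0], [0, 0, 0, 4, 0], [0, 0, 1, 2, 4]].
x - 4, (x - 4)^2, (x - 4)^2

The Jordan structure of A has elementary divisors (x - 4)^2, (x - 4)^2, (x - 4). Arranging the block sizes at each eigenvalue in decreasing order and taking row products gives the invariant factors.

Invariant factors (smallest first, each dividing the next): x - 4, (x - 4)^2, (x - 4)^2.

Check: the last factor (x - 4)^2 is the minimal polynomial, and the product (x - 4)^5 is the characteristic polynomial.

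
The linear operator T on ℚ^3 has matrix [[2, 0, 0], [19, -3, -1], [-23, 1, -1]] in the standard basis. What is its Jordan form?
J = [[-2, 1, 0], [0, -2, 0], [0, 0, 2]]

The characteristic polynomial is det(xI - A) = (x - 2)(x + 2)^2, so the eigenvalues are -2 (algebraic multiplicity 2), 2 (algebraic multiplicity 1).

For λ = -2: rank(A + 2I) = 2, rank((A + 2I)^2) = 1. The eigenspace has dimension 3 - 2 = 1, so there is 1 Jordan block; the rank sequence gives block sizes [2].

For λ = 2: algebraic multiplicity 1 gives one 1×1 block.

Assembling the blocks gives the Jordan form J above.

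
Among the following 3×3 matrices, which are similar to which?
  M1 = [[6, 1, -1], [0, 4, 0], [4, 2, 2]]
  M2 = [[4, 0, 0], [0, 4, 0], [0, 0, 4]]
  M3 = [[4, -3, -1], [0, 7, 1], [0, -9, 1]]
2 classes: {M1, M3}, {M2}

Characteristic polynomials: χ_{M1} = (x - 4)^3, χ_{M2} = (x - 4)^3, χ_{M3} = (x - 4)^3.

{M1, M3}: invariant factors x - 4, (x - 4)^2.

{M2}: invariant factors x - 4, x - 4, x - 4.

Matrices are similar if and only if their invariant-factor lists agree; the partition into similarity classes is {M1, M3}, {M2}.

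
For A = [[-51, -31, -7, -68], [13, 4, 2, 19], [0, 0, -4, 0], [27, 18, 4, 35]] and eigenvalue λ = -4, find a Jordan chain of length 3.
We seek v_1 ∈ ker((A + 4I)^3) \ ker((A + 4I)^2), then set v_{i+1} = (A + 4I) v_i.

One such chain is v_1 = [[5, -1, 1, -3]]^T, v_2 = [[-7, 2, 0, 4]]^T, v_3 = [[-5, 1, 0, 3]]^T. Check: (A + 4I) v_3 = [[0, 0, 0, 0]]^T = 0.

v_1 = [[5, -1, 1, -3]]^T, v_2 = [[-7, 2, 0, 4]]^T, v_3 = [[-5, 1, 0, 3]]^T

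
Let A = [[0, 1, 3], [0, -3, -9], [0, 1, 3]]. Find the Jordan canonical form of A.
J = [[0, 1, 0], [0, 0, 0], [0, 0, 0]]

The characteristic polynomial is det(xI - A) = x^3, so the eigenvalues are 0 (algebraic multiplicity 3).

For λ = 0: rank(A) = 1, rank(A^2) = 0. The eigenspace has dimension 3 - 1 = 2, so there are 2 Jordan blocks; the rank sequence gives block sizes [2, 1].

Assembling the blocks gives the Jordan form J above.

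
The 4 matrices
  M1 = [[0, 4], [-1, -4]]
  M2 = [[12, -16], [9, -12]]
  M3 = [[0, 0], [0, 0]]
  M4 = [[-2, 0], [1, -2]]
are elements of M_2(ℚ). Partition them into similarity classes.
Characteristic polynomials: χ_{M1} = (x + 2)^2, χ_{M2} = x^2, χ_{M3} = x^2, χ_{M4} = (x + 2)^2.

{M1, M4}: invariant factors (x + 2)^2.

{M2}: invariant factors x^2.

{M3}: invariant factors x, x.

Matrices are similar if and only if their invariant-factor lists agree; the partition into similarity classes is {M1, M4}, {M2}, {M3}.

3 classes: {M1, M4}, {M2}, {M3}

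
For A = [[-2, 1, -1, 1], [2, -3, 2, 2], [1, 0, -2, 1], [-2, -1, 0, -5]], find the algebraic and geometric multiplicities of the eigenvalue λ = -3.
The characteristic polynomial is (x + 3)^4, so the factor x + 3 appears with exponent 4: the algebraic multiplicity is 4.

rank(A + 3I) = 2, so the eigenspace has dimension 4 - 2 = 2: the geometric multiplicity is 2.

Since 2 < 4, A is not diagonalizable.

algebraic multiplicity 4, geometric multiplicity 2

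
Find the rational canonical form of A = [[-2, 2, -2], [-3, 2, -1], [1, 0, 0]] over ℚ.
The invariant factors of A (the non-unit diagonal entries of the Smith normal form of xI - A over ℚ[x]) are x^3 + 4x - 2, each dividing the next. The characteristic polynomial is their product, x^3 + 4x - 2.

The rational canonical form is the block-diagonal matrix of companion matrices C(f_i):
R = [[0, 0, 2], [1, 0, -4], [0, 1, 0]].

Note the characteristic polynomial does not split into linear factors over ℚ, so A has no Jordan form over ℚ; the rational canonical form exists over any field.

R = [[0, 0, 2], [1, 0, -4], [0, 1, 0]]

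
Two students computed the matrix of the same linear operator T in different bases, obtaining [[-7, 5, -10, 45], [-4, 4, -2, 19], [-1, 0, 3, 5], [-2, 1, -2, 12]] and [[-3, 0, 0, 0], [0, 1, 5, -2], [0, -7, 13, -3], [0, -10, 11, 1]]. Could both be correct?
χ_A(x) = (x - 3)^4 but χ_B(x) = (x - 5)^3(x + 3). The characteristic polynomial is a similarity invariant, so A and B are not similar.

No.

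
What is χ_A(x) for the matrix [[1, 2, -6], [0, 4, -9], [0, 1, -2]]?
xI - A = [[x - 1, -2, 6], [0, x - 4, 9], [0, -1, x + 2]].

Expanding det(xI - A) along the first row:
det(xI - A) = + (x - 1)·det([[x - 4, 9], [-1, x + 2]]) - (-2)·det([[0, 9], [0, x + 2]]) + (6)·det([[0, x - 4], [0, -1]]).

Evaluating gives χ_A(x) = x^3 - 3x^2 + 3x - 1 = (x - 1)^3.

χ_A(x) = (x - 1)^3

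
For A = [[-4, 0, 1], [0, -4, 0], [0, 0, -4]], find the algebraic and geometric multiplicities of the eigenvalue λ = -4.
algebraic multiplicity 3, geometric multiplicity 2

The characteristic polynomial is (x + 4)^3, so the factor x + 4 appears with exponent 3: the algebraic multiplicity is 3.

rank(A + 4I) = 1, so the eigenspace has dimension 3 - 1 = 2: the geometric multiplicity is 2.

Since 2 < 3, A is not diagonalizable.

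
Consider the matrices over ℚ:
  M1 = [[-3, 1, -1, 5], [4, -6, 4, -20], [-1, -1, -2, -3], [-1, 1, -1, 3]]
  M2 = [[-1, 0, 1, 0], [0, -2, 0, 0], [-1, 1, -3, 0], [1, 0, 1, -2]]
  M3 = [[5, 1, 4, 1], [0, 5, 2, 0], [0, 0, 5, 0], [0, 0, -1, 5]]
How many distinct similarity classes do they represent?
2 classes: {M1, M2}, {M3}

Characteristic polynomials: χ_{M1} = (x + 2)^4, χ_{M2} = (x + 2)^4, χ_{M3} = (x - 5)^4.

{M1, M2}: invariant factors x + 2, (x + 2)^3.

{M3}: invariant factors x - 5, (x - 5)^3.

Matrices are similar if and only if their invariant-factor lists agree; the partition into similarity classes is {M1, M2}, {M3}.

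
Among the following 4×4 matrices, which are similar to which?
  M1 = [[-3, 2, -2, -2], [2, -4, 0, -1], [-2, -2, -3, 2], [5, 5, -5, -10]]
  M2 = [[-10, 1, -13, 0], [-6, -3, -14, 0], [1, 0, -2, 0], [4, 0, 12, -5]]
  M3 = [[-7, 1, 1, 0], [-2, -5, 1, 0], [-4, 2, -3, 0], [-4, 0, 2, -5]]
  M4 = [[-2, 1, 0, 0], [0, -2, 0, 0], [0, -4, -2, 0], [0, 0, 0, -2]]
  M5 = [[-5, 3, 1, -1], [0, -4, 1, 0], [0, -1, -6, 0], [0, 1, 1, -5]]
2 classes: {M1, M2, M3, M5}, {M4}

Characteristic polynomials: χ_{M1} = (x + 5)^4, χ_{M2} = (x + 5)^4, χ_{M3} = (x + 5)^4, χ_{M4} = (x + 2)^4, χ_{M5} = (x + 5)^4.

{M1, M2, M3, M5}: invariant factors x + 5, (x + 5)^3.

{M4}: invariant factors x + 2, x + 2, (x + 2)^2.

Matrices are similar if and only if their invariant-factor lists agree; the partition into similarity classes is {M1, M2, M3, M5}, {M4}.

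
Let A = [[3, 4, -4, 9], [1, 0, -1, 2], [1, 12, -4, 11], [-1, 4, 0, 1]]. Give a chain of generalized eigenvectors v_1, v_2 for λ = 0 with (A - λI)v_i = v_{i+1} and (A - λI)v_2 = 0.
We seek v_1 ∈ ker(A^2) \ ker(A), then set v_{i+1} = A v_i.

One such chain is v_1 = [[1, 0, -6, -3]]^T, v_2 = [[0, 1, -8, -4]]^T. Check: A v_2 = [[0, 0, 0, 0]]^T = 0.

v_1 = [[1, 0, -6, -3]]^T, v_2 = [[0, 1, -8, -4]]^T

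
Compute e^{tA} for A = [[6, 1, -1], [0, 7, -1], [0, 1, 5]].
A has Jordan form J = [[6, 1, 0], [0, 6, 0], [0, 0, 6]] with A = PJP^{-1}, so e^{tA} = P e^{tJ} P^{-1}.

For a Jordan block J_k(λ), e^{tJ_k(λ)} = e^{λt} · (I + tN + t^2 N^2/2! + ... + t^{k-1} N^{k-1}/(k-1)!) where N is the nilpotent superdiagonal part.

Assembling the blocks and conjugating back gives the entries of e^{tA} as shown above.

e^{tA} = [[e^{6*t}, t*e^{6*t}, -t*e^{6*t}], [0, (t + 1)*e^{6*t}, -t*e^{6*t}], [0, t*e^{6*t}, (1 - t)*e^{6*t}]]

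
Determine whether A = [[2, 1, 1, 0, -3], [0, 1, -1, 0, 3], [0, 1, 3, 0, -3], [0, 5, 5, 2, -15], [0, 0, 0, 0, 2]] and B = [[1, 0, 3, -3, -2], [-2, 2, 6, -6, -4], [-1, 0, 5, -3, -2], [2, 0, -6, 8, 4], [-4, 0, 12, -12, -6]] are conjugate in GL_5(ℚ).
Two matrices over a field are similar if and only if they have the same invariant factors.

Both A and B have characteristic polynomial (x - 2)^5 and minimal polynomial (x - 2)^2. Computing further, both have invariant factors x - 2, x - 2, x - 2, (x - 2)^2. Hence A and B are similar.

Yes.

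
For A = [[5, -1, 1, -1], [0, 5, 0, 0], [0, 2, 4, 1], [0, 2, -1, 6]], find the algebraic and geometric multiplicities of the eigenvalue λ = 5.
algebraic multiplicity 4, geometric multiplicity 2

The characteristic polynomial is (x - 5)^4, so the factor x - 5 appears with exponent 4: the algebraic multiplicity is 4.

rank(A - 5I) = 2, so the eigenspace has dimension 4 - 2 = 2: the geometric multiplicity is 2.

Since 2 < 4, A is not diagonalizable.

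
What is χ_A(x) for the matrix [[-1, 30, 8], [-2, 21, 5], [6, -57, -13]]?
χ_A(x) = (x - 3)(x - 2)^2

xI - A = [[x + 1, -30, -8], [2, x - 21, -5], [-6, 57, x + 13]].

Expanding det(xI - A) along the first row:
det(xI - A) = + (x + 1)·det([[x - 21, -5], [57, x + 13]]) - (-30)·det([[2, -5], [-6, x + 13]]) + (-8)·det([[2, x - 21], [-6, 57]]).

Evaluating gives χ_A(x) = x^3 - 7x^2 + 16x - 12 = (x - 3)(x - 2)^2.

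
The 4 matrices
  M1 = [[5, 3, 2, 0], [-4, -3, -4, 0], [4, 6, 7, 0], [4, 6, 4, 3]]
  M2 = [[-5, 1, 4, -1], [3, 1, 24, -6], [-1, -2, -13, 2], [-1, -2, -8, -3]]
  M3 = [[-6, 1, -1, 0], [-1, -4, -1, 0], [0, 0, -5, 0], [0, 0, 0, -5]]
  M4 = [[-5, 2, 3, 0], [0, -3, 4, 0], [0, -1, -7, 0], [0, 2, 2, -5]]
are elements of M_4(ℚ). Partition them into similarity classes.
Characteristic polynomials: χ_{M1} = (x - 3)^4, χ_{M2} = (x + 5)^4, χ_{M3} = (x + 5)^4, χ_{M4} = (x + 5)^4.

{M1}: invariant factors x - 3, x - 3, (x - 3)^2.

{M2, M4}: invariant factors x + 5, (x + 5)^3.

{M3}: invariant factors x + 5, x + 5, (x + 5)^2.

Matrices are similar if and only if their invariant-factor lists agree; the partition into similarity classes is {M1}, {M2, M4}, {M3}.

3 classes: {M1}, {M2, M4}, {M3}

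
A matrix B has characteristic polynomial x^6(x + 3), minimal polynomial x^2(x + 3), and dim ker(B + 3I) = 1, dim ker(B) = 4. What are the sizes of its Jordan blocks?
Jordan blocks: (-3, 1), (0, 2), (0, 2), (0, 1), (0, 1)

λ = -3: algebraic multiplicity 1 (exponent in χ_B), largest block size 1 (exponent in m_B), 1 block (geometric multiplicity). This forces block sizes [1].
λ = 0: algebraic multiplicity 6 (exponent in χ_B), largest block size 2 (exponent in m_B), 4 blocks (geometric multiplicity). These force block sizes [2, 2, 1, 1].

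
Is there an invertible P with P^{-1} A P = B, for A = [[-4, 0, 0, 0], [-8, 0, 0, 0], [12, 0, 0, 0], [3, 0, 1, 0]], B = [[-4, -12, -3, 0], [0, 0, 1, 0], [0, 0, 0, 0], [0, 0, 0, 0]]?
Yes.

Two matrices over a field are similar if and only if they have the same invariant factors.

Both A and B have characteristic polynomial x^3(x + 4) and minimal polynomial x^2(x + 4). Computing further, both have invariant factors x, x^2(x + 4). Hence A and B are similar.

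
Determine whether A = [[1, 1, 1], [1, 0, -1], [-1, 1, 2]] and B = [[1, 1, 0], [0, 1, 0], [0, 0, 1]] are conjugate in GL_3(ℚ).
No.

Both have characteristic polynomial (x - 1)^3, but the minimal polynomial of A is (x - 1)^3 while the minimal polynomial of B is (x - 1)^2. The minimal polynomial is a similarity invariant, so A and B are not similar.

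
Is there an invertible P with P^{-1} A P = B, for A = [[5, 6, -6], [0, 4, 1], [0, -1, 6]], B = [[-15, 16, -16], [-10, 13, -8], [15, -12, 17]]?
Yes.

Two matrices over a field are similar if and only if they have the same invariant factors.

Both A and B have characteristic polynomial (x - 5)^3 and minimal polynomial (x - 5)^2. Computing further, both have invariant factors x - 5, (x - 5)^2. Hence A and B are similar.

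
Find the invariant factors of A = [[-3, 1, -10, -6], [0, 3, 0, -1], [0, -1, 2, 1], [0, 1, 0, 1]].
The Jordan structure of A has elementary divisors (x + 3), (x - 2)^2, (x - 2). Arranging the block sizes at each eigenvalue in decreasing order and taking row products gives the invariant factors.

Invariant factors (smallest first, each dividing the next): x - 2, (x - 2)^2(x + 3).

Check: the last factor (x - 2)^2(x + 3) is the minimal polynomial, and the product (x - 2)^3(x + 3) is the characteristic polynomial.

x - 2, (x - 2)^2(x + 3)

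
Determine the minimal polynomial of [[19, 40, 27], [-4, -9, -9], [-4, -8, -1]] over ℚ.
The characteristic polynomial factors as (x - 5)^2(x + 1). The minimal polynomial is ∏(x - λ)^{k_λ} where k_λ is the size of the largest Jordan block at λ.

For λ = -1: rank(A + I) = 2, and the largest Jordan block has size 1 (the smallest k with rank((A + I)^k) = rank((A + I)^(k+1))).
For λ = 5: rank(A - 5I) = 2, and the largest Jordan block has size 2 (the smallest k with rank((A - 5I)^k) = rank((A - 5I)^(k+1))).

So m_A(x) = (x - 5)^2(x + 1).

m_A(x) = (x - 5)^2(x + 1)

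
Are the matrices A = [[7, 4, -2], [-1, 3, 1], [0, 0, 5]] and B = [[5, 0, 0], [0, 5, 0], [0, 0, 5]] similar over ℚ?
No.

Both have characteristic polynomial (x - 5)^3, but the minimal polynomial of A is (x - 5)^2 while the minimal polynomial of B is x - 5. The minimal polynomial is a similarity invariant, so A and B are not similar.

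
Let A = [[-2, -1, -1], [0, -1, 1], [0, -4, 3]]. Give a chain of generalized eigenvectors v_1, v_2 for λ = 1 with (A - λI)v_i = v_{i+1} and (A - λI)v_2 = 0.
We seek v_1 ∈ ker((A - I)^2) \ ker(A - I), then set v_{i+1} = (A - I) v_i.

One such chain is v_1 = [[0, 0, 1]]^T, v_2 = [[-1, 1, 2]]^T. Check: (A - I) v_2 = [[0, 0, 0]]^T = 0.

v_1 = [[0, 0, 1]]^T, v_2 = [[-1, 1, 2]]^T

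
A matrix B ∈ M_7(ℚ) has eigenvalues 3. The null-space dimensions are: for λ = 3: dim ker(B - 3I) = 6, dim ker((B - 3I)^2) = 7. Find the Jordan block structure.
λ = 3: successive nullity increments [6, 1] count blocks of size ≥ k; block sizes are [2, 1, 1, 1, 1, 1].

Jordan blocks: (3, 2), (3, 1), (3, 1), (3, 1), (3, 1), (3, 1)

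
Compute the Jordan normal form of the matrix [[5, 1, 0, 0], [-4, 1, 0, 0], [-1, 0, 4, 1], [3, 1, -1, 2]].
J = [[3, 1, 0, 0], [0, 3, 0, 0], [0, 0, 3, 1], [0, 0, 0, 3]]

The characteristic polynomial is det(xI - A) = (x - 3)^4, so the eigenvalues are 3 (algebraic multiplicity 4).

For λ = 3: rank(A - 3I) = 2, rank((A - 3I)^2) = 0. The eigenspace has dimension 4 - 2 = 2, so there are 2 Jordan blocks; the rank sequence gives block sizes [2, 2].

Assembling the blocks gives the Jordan form J above.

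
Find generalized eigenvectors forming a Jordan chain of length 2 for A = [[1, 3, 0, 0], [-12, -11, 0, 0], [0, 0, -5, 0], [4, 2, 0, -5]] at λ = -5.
v_1 = [[0, 1, 0, 0]]^T, v_2 = [[3, -6, 0, 2]]^T

We seek v_1 ∈ ker((A + 5I)^2) \ ker(A + 5I), then set v_{i+1} = (A + 5I) v_i.

One such chain is v_1 = [[0, 1, 0, 0]]^T, v_2 = [[3, -6, 0, 2]]^T. Check: (A + 5I) v_2 = [[0, 0, 0, 0]]^T = 0.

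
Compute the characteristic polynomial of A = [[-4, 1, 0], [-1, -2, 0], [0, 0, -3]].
xI - A = [[x + 4, -1, 0], [1, x + 2, 0], [0, 0, x + 3]].

Expanding det(xI - A) along the first row:
det(xI - A) = + (x + 4)·det([[x + 2, 0], [0, x + 3]]) - (-1)·det([[1, 0], [0, x + 3]]) + (0)·det([[1, x + 2], [0, 0]]).

Evaluating gives χ_A(x) = x^3 + 9x^2 + 27x + 27 = (x + 3)^3.

χ_A(x) = (x + 3)^3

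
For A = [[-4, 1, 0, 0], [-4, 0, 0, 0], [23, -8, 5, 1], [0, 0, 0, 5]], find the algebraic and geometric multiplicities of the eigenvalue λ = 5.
algebraic multiplicity 2, geometric multiplicity 1

The characteristic polynomial is (x - 5)^2(x + 2)^2, so the factor x - 5 appears with exponent 2: the algebraic multiplicity is 2.

rank(A - 5I) = 3, so the eigenspace has dimension 4 - 3 = 1: the geometric multiplicity is 1.

Since 1 < 2, A is not diagonalizable.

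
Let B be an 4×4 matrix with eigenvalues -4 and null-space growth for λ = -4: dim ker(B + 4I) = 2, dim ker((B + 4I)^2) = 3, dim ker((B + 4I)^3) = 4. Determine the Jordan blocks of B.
Jordan blocks: (-4, 3), (-4, 1)

λ = -4: successive nullity increments [2, 1, 1] count blocks of size ≥ k; block sizes are [3, 1].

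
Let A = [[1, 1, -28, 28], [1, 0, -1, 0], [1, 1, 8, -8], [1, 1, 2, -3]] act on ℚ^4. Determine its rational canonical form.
R = [[0, 0, 0, -36], [1, 0, 0, -36], [0, 1, 0, 3], [0, 0, 1, 6]]

The invariant factors of A (the non-unit diagonal entries of the Smith normal form of xI - A over ℚ[x]) are (x^2 - 3x - 6)^2, each dividing the next. The characteristic polynomial is their product, (x^2 - 3x - 6)^2.

The rational canonical form is the block-diagonal matrix of companion matrices C(f_i):
R = [[0, 0, 0, -36], [1, 0, 0, -36], [0, 1, 0, 3], [0, 0, 1, 6]].

Note the characteristic polynomial does not split into linear factors over ℚ, so A has no Jordan form over ℚ; the rational canonical form exists over any field.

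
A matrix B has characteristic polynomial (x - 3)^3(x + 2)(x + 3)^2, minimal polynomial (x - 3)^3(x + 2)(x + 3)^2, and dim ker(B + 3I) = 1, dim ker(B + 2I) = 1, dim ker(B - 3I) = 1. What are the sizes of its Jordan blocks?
Jordan blocks: (-3, 2), (-2, 1), (3, 3)

λ = -3: algebraic multiplicity 2 (exponent in χ_B), largest block size 2 (exponent in m_B), 1 block (geometric multiplicity). This forces block sizes [2].
λ = -2: algebraic multiplicity 1 (exponent in χ_B), largest block size 1 (exponent in m_B), 1 block (geometric multiplicity). This forces block sizes [1].
λ = 3: algebraic multiplicity 3 (exponent in χ_B), largest block size 3 (exponent in m_B), 1 block (geometric multiplicity). This forces block sizes [3].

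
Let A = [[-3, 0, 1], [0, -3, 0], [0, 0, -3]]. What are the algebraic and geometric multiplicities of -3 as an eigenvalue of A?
algebraic multiplicity 3, geometric multiplicity 2

The characteristic polynomial is (x + 3)^3, so the factor x + 3 appears with exponent 3: the algebraic multiplicity is 3.

rank(A + 3I) = 1, so the eigenspace has dimension 3 - 1 = 2: the geometric multiplicity is 2.

Since 2 < 3, A is not diagonalizable.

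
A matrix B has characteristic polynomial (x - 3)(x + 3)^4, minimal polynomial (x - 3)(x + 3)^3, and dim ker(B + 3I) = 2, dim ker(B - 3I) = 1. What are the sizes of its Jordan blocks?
λ = -3: algebraic multiplicity 4 (exponent in χ_B), largest block size 3 (exponent in m_B), 2 blocks (geometric multiplicity). These force block sizes [3, 1].
λ = 3: algebraic multiplicity 1 (exponent in χ_B), largest block size 1 (exponent in m_B), 1 block (geometric multiplicity). This forces block sizes [1].

Jordan blocks: (-3, 3), (-3, 1), (3, 1)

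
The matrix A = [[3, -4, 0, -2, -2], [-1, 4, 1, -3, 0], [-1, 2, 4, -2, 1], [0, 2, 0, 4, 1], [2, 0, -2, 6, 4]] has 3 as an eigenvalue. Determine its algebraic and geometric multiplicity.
algebraic multiplicity 1, geometric multiplicity 1

The characteristic polynomial is (x - 4)^4(x - 3), so the factor x - 3 appears with exponent 1: the algebraic multiplicity is 1.

rank(A - 3I) = 4, so the eigenspace has dimension 5 - 4 = 1: the geometric multiplicity is 1.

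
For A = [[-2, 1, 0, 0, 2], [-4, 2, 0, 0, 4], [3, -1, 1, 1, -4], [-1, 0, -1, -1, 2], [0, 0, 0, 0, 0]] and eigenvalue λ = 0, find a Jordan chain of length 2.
v_1 = [[1, 3, -1, 0, 0]]^T, v_2 = [[1, 2, -1, 0, 0]]^T

We seek v_1 ∈ ker(A^2) \ ker(A), then set v_{i+1} = A v_i.

One such chain is v_1 = [[1, 3, -1, 0, 0]]^T, v_2 = [[1, 2, -1, 0, 0]]^T. Check: A v_2 = [[0, 0, 0, 0, 0]]^T = 0.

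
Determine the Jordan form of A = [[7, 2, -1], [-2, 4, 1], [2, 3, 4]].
The characteristic polynomial is det(xI - A) = (x - 5)^3, so the eigenvalues are 5 (algebraic multiplicity 3).

For λ = 5: rank(A - 5I) = 2, rank((A - 5I)^2) = 1, rank((A - 5I)^3) = 0. The eigenspace has dimension 3 - 2 = 1, so there is 1 Jordan block; the rank sequence gives block sizes [3].

Assembling the blocks gives the Jordan form J above.

J = [[5, 1, 0], [0, 5, 1], [0, 0, 5]]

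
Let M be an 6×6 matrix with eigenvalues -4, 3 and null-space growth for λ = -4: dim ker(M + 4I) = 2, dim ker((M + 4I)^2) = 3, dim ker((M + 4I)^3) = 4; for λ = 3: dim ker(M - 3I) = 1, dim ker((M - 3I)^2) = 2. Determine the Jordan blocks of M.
λ = -4: successive nullity increments [2, 1, 1] count blocks of size ≥ k; block sizes are [3, 1].
λ = 3: successive nullity increments [1, 1] count blocks of size ≥ k; block sizes are [2].

Jordan blocks: (-4, 3), (-4, 1), (3, 2)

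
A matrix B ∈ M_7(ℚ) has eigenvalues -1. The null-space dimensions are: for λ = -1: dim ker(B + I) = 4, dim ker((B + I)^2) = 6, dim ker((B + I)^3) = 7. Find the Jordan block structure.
Jordan blocks: (-1, 3), (-1, 2), (-1, 1), (-1, 1)

λ = -1: successive nullity increments [4, 2, 1] count blocks of size ≥ k; block sizes are [3, 2, 1, 1].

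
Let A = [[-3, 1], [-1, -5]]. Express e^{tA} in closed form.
e^{tA} = [[(t + 1)*e^{-4*t}, t*e^{-4*t}], [-t*e^{-4*t}, (1 - t)*e^{-4*t}]]

A has Jordan form J = [[-4, 1], [0, -4]] with A = PJP^{-1}, so e^{tA} = P e^{tJ} P^{-1}.

For a Jordan block J_k(λ), e^{tJ_k(λ)} = e^{λt} · (I + tN + t^2 N^2/2! + ... + t^{k-1} N^{k-1}/(k-1)!) where N is the nilpotent superdiagonal part.

Assembling the blocks and conjugating back gives the entries of e^{tA} as shown above.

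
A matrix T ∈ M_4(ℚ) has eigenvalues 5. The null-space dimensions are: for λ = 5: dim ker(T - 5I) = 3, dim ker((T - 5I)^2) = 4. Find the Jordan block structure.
λ = 5: successive nullity increments [3, 1] count blocks of size ≥ k; block sizes are [2, 1, 1].

Jordan blocks: (5, 2), (5, 1), (5, 1)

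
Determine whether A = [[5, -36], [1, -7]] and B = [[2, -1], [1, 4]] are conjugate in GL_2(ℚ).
trace(A) = -2 but trace(B) = 6. The trace is a similarity invariant, so A and B are not similar.

No.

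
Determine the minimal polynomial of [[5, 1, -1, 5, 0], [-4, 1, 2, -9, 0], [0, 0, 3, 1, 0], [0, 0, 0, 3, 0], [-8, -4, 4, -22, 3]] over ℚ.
m_A(x) = (x - 3)^2

The characteristic polynomial factors as (x - 3)^5. The minimal polynomial is ∏(x - λ)^{k_λ} where k_λ is the size of the largest Jordan block at λ.

For λ = 3: rank(A - 3I) = 2, and the largest Jordan block has size 2 (the smallest k with rank((A - 3I)^k) = rank((A - 3I)^(k+1))).

So m_A(x) = (x - 3)^2.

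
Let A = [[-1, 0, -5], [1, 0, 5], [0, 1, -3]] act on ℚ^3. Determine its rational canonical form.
R = [[0, 0, 0], [1, 0, 2], [0, 1, -4]]

The invariant factors of A (the non-unit diagonal entries of the Smith normal form of xI - A over ℚ[x]) are x(x^2 + 4x - 2), each dividing the next. The characteristic polynomial is their product, x(x^2 + 4x - 2).

The rational canonical form is the block-diagonal matrix of companion matrices C(f_i):
R = [[0, 0, 0], [1, 0, 2], [0, 1, -4]].

Note the characteristic polynomial does not split into linear factors over ℚ, so A has no Jordan form over ℚ; the rational canonical form exists over any field.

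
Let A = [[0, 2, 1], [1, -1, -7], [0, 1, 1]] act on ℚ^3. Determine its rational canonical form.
The invariant factors of A (the non-unit diagonal entries of the Smith normal form of xI - A over ℚ[x]) are x^3 + 4x + 1, each dividing the next. The characteristic polynomial is their product, x^3 + 4x + 1.

The rational canonical form is the block-diagonal matrix of companion matrices C(f_i):
R = [[0, 0, -1], [1, 0, -4], [0, 1, 0]].

Note the characteristic polynomial does not split into linear factors over ℚ, so A has no Jordan form over ℚ; the rational canonical form exists over any field.

R = [[0, 0, -1], [1, 0, -4], [0, 1, 0]]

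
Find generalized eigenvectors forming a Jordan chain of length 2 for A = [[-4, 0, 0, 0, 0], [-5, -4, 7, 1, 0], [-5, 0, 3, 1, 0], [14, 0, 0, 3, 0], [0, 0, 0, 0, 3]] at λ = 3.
v_1 = [[0, 0, 0, 1, 2]]^T, v_2 = [[0, 1, 1, 0, 0]]^T

We seek v_1 ∈ ker((A - 3I)^2) \ ker(A - 3I), then set v_{i+1} = (A - 3I) v_i.

One such chain is v_1 = [[0, 0, 0, 1, 2]]^T, v_2 = [[0, 1, 1, 0, 0]]^T. Check: (A - 3I) v_2 = [[0, 0, 0, 0, 0]]^T = 0.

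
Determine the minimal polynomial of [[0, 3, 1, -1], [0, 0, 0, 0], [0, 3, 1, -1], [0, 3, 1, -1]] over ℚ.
The characteristic polynomial factors as x^4. The minimal polynomial is ∏(x - λ)^{k_λ} where k_λ is the size of the largest Jordan block at λ.

For λ = 0: rank(A) = 1, and the largest Jordan block has size 2 (the smallest k with rank(A^k) = rank(A^(k+1))).

So m_A(x) = x^2.

m_A(x) = x^2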